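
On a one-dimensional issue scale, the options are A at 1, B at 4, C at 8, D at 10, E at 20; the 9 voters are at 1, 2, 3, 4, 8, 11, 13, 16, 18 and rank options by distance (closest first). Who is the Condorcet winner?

C

With single-peaked preferences on a line, the Condorcet winner is the candidate closest to the median voter.
The median voter (position 8) is closest to C at 8.
Check: C vs E — voters closer to C: 7 of 9.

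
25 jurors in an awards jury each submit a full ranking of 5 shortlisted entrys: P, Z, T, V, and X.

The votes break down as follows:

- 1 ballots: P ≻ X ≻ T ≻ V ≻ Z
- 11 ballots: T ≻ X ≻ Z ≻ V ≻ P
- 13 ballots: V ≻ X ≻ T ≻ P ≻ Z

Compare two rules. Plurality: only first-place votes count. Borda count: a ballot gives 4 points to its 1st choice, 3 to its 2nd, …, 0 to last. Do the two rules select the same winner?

No

Plurality first-place counts: P 1, Z 0, T 11, V 13, X 0 → V.
Borda totals: P 17, Z 22, T 72, V 64, X 75 → X.
The two rules disagree: plurality picks V, Borda picks X.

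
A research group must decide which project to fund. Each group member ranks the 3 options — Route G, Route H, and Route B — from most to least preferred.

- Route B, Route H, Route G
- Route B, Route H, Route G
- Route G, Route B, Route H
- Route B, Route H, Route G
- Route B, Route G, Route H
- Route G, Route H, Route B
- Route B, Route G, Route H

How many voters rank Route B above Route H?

6

Ballots ranking Route B above Route H: 6.
Ballots ranking Route H above Route B: 1.
So 6 of 7 voters prefer Route B to Route H.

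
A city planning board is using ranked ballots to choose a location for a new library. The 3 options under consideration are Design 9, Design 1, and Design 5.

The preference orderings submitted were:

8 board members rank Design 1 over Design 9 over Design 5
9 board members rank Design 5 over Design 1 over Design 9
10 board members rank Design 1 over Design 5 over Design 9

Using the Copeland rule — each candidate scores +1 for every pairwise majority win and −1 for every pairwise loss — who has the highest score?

Design 1

Pairwise results:
  Design 9 vs Design 1: Design 1 wins 27–0.
  Design 9 vs Design 5: Design 5 wins 19–8.
  Design 1 vs Design 5: Design 1 wins 18–9.
Copeland scores (wins − losses):
  Design 9: 0 − 2 = -2
  Design 1: 2 − 0 = 2
  Design 5: 1 − 1 = 0
Design 1 has the best Copeland score.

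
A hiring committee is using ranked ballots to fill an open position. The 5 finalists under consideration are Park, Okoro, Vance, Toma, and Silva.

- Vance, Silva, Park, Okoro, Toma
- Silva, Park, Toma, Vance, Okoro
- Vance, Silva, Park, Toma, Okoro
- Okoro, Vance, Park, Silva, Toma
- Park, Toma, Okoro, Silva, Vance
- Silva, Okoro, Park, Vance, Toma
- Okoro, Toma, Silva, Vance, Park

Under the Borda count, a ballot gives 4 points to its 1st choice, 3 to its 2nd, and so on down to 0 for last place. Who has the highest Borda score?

Silva

Borda scores:
  Park: 2 + 3 + 2 + 2 + 4 + 2 + 0 = 15
  Okoro: 1 + 0 + 0 + 4 + 2 + 3 + 4 = 14
  Vance: 4 + 1 + 4 + 3 + 0 + 1 + 1 = 14
  Toma: 0 + 2 + 1 + 0 + 3 + 0 + 3 = 9
  Silva: 3 + 4 + 3 + 1 + 1 + 4 + 2 = 18
Silva has the highest total.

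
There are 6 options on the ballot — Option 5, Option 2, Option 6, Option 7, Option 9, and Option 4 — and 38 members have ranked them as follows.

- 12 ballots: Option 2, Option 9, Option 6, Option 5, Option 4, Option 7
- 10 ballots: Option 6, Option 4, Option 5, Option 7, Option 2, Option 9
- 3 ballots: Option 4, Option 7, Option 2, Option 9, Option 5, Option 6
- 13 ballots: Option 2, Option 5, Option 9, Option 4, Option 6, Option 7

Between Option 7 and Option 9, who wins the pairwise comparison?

Option 9

Ballots ranking Option 7 above Option 9: 10+3 = 13.
Ballots ranking Option 9 above Option 7: 12+13 = 25.
Option 9 wins the head-to-head, 25–13.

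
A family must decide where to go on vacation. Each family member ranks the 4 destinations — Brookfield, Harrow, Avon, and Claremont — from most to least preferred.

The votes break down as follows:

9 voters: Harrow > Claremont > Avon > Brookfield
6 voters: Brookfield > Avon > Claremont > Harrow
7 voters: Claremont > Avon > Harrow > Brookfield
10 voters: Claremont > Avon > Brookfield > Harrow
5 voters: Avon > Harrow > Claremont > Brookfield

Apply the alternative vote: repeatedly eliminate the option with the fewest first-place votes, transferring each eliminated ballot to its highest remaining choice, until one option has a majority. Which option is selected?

Claremont

Round 1: Claremont 17, Harrow 9, Brookfield 6, Avon 5. Avon has the fewest and is eliminated.
Round 2: Claremont 17, Harrow 14, Brookfield 6. Brookfield has the fewest and is eliminated.
Round 3: Claremont 23, Harrow 14. Claremont has a majority.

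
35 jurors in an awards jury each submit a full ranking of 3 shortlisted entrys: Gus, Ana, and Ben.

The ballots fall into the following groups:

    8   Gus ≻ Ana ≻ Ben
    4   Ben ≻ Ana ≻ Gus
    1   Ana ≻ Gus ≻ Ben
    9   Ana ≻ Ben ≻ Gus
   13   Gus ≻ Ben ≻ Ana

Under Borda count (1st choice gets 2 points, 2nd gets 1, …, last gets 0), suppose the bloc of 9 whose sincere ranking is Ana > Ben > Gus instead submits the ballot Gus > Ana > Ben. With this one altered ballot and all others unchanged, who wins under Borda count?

Gus

Borda totals with the altered ballot: Gus 61, Ana 23, Ben 21.
The winner is unchanged: still Gus.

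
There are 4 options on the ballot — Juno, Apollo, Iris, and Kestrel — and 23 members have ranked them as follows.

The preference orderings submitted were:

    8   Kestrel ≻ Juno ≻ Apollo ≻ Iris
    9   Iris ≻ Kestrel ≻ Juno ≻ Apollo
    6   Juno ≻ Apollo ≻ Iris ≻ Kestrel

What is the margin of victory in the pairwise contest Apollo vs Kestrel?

Ballots ranking Apollo above Kestrel: 6.
Ballots ranking Kestrel above Apollo: 8+9 = 17.
Kestrel wins 17–6, a margin of 11.

11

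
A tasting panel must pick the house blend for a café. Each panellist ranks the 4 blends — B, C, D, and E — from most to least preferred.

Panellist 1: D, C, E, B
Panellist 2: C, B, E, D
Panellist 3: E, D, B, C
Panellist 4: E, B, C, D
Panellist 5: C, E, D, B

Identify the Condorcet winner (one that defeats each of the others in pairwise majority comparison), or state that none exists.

Head-to-head results (5 voters total):
B vs C: C wins 3–2.
B vs D: D wins 3–2.
B vs E: E wins 4–1.
C vs D: C wins 3–2.
C vs E: C wins 3–2.
D vs E: E wins 4–1.
C beats each rival — B (3–2), D (3–2), E (3–2) — so C is the Condorcet winner.

C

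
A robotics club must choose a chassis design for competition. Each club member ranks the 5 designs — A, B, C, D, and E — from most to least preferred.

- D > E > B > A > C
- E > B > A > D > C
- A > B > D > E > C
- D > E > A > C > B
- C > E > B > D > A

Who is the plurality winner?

D

First-place vote totals:
  A: 1
  B: 0
  C: 1
  D: 2
  E: 1
D has the most first-place votes.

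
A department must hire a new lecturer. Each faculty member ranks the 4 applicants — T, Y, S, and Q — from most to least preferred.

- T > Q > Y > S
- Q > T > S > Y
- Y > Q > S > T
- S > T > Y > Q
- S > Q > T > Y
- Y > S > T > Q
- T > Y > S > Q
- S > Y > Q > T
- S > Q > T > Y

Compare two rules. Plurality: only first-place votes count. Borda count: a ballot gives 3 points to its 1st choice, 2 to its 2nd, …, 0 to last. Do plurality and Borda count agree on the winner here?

Plurality first-place counts: T 2, Y 2, S 4, Q 1 → S.
Borda totals: T 13, Y 12, S 17, Q 12 → S.
The two rules agree on S.

Yes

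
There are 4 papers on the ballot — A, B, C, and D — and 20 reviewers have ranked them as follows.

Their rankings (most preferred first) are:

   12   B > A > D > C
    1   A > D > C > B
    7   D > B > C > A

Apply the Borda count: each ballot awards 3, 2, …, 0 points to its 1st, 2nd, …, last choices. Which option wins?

B

Borda scores:
  A: 12·2 + 3 + 7·0 = 27
  B: 12·3 + 0 + 7·2 = 50
  C: 12·0 + 1 + 7·1 = 8
  D: 12·1 + 2 + 7·3 = 35
B has the highest total.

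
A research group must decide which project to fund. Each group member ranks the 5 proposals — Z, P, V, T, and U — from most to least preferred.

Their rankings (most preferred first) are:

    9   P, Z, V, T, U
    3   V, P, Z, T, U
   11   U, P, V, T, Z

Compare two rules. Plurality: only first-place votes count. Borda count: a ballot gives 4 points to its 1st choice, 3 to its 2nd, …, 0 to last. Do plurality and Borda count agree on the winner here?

No

Plurality first-place counts: Z 0, P 9, V 3, T 0, U 11 → U.
Borda totals: Z 33, P 78, V 52, T 23, U 44 → P.
The two rules disagree: plurality picks U, Borda picks P.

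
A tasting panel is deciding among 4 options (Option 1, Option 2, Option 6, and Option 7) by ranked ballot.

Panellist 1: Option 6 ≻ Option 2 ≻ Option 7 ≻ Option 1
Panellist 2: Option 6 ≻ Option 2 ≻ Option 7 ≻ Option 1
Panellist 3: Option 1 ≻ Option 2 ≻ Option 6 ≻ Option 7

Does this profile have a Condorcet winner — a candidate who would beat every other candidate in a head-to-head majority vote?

Head-to-head results (3 voters total):
Option 1 vs Option 2: Option 2 wins 2–1.
Option 1 vs Option 6: Option 6 wins 2–1.
Option 1 vs Option 7: Option 7 wins 2–1.
Option 2 vs Option 6: Option 6 wins 2–1.
Option 2 vs Option 7: Option 2 wins 3–0.
Option 6 vs Option 7: Option 6 wins 3–0.
Option 6 beats each rival — Option 1 (2–1), Option 2 (2–1), Option 7 (3–0) — so Option 6 is the Condorcet winner.

Yes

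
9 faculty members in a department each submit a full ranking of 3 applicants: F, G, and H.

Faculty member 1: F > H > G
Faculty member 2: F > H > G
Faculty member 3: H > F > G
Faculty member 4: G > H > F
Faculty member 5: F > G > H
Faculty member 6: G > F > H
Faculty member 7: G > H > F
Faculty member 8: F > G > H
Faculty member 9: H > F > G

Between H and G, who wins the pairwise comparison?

G

Ballots ranking H above G: 4.
Ballots ranking G above H: 5.
G wins the head-to-head, 5–4.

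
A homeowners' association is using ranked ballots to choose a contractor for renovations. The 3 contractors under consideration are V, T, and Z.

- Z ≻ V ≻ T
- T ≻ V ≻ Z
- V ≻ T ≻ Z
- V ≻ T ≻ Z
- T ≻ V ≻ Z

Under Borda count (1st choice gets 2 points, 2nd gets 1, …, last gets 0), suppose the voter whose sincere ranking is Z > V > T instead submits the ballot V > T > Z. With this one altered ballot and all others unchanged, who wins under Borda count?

Borda totals with the altered ballot: V 8, T 7, Z 0.
The winner is unchanged: still V.

V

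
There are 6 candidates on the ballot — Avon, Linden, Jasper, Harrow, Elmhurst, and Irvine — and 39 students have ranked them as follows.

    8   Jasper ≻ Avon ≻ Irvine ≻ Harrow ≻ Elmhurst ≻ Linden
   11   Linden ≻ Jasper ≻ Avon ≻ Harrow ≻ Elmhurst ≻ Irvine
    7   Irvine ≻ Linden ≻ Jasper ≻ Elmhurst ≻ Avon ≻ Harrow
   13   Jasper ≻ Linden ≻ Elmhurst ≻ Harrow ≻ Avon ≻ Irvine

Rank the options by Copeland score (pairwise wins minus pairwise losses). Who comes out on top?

Jasper

Pairwise results:
  Avon vs Linden: Linden wins 31–8.
  Avon vs Jasper: Jasper wins 39–0.
  Avon vs Harrow: Avon wins 26–13.
  Avon vs Elmhurst: Elmhurst wins 20–19.
  Avon vs Irvine: Avon wins 32–7.
  Linden vs Jasper: Jasper wins 21–18.
  Linden vs Harrow: Linden wins 31–8.
  Linden vs Elmhurst: Linden wins 31–8.
  Linden vs Irvine: Linden wins 24–15.
  Jasper vs Harrow: Jasper wins 39–0.
  Jasper vs Elmhurst: Jasper wins 39–0.
  Jasper vs Irvine: Jasper wins 32–7.
  Harrow vs Elmhurst: Elmhurst wins 20–19.
  Harrow vs Irvine: Harrow wins 24–15.
  Elmhurst vs Irvine: Elmhurst wins 24–15.
Copeland scores (wins − losses):
  Avon: 2 − 3 = -1
  Linden: 4 − 1 = 3
  Jasper: 5 − 0 = 5
  Harrow: 1 − 4 = -3
  Elmhurst: 3 − 2 = 1
  Irvine: 0 − 5 = -5
Jasper has the best Copeland score.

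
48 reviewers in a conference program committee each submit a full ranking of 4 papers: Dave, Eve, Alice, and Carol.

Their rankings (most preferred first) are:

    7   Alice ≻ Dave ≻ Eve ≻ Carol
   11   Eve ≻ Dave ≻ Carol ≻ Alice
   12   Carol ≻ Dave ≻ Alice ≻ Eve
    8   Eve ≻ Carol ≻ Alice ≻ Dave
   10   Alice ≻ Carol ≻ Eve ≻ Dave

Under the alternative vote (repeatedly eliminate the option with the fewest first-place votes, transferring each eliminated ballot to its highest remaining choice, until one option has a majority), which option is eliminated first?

Round 1: Eve 19, Alice 17, Carol 12, Dave 0. Dave has the fewest and is eliminated.
Round 2: Eve 19, Alice 17, Carol 12. Carol has the fewest and is eliminated.
Round 3: Alice 29, Eve 19. Alice has a majority.

Dave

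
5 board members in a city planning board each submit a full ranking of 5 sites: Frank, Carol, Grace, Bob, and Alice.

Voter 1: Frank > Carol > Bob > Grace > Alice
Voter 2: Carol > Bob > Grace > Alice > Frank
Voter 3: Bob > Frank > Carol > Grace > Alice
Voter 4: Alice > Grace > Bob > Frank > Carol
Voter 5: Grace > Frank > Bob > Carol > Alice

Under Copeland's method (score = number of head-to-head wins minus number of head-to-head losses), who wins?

Bob

Pairwise results:
  Frank vs Carol: Frank wins 4–1.
  Frank vs Grace: Grace wins 3–2.
  Frank vs Bob: Bob wins 3–2.
  Frank vs Alice: Frank wins 3–2.
  Carol vs Grace: Carol wins 3–2.
  Carol vs Bob: Bob wins 3–2.
  Carol vs Alice: Carol wins 4–1.
  Grace vs Bob: Bob wins 3–2.
  Grace vs Alice: Grace wins 4–1.
  Bob vs Alice: Bob wins 4–1.
Copeland scores (wins − losses):
  Frank: 2 − 2 = 0
  Carol: 2 − 2 = 0
  Grace: 2 − 2 = 0
  Bob: 4 − 0 = 4
  Alice: 0 − 4 = -4
Bob has the best Copeland score.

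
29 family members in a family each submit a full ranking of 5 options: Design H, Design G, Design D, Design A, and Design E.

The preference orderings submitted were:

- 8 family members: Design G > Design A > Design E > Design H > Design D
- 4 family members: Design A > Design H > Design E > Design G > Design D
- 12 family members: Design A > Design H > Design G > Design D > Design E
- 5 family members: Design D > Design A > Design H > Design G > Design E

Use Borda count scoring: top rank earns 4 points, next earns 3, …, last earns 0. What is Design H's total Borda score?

66

Borda scores:
  Design H: 8·1 + 4·3 + 12·3 + 5·2 = 66
  Design G: 8·4 + 4·1 + 12·2 + 5·1 = 65
  Design D: 8·0 + 4·0 + 12·1 + 5·4 = 32
  Design A: 8·3 + 4·4 + 12·4 + 5·3 = 103
  Design E: 8·2 + 4·2 + 12·0 + 5·0 = 24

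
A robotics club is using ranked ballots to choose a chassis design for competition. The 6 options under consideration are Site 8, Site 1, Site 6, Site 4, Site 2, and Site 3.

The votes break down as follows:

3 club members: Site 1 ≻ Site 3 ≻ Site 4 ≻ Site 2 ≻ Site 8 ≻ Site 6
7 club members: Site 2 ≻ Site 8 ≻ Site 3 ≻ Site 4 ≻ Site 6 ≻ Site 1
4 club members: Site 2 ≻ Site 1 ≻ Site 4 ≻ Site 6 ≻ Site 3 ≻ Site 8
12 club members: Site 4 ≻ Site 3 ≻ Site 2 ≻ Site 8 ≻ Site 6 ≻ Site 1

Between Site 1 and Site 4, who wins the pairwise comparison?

Site 4

Ballots ranking Site 1 above Site 4: 3+4 = 7.
Ballots ranking Site 4 above Site 1: 7+12 = 19.
Site 4 wins the head-to-head, 19–7.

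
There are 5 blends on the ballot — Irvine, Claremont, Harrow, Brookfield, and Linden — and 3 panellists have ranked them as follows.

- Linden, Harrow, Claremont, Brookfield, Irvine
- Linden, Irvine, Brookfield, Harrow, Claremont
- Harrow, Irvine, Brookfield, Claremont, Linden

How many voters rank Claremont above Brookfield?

Ballots ranking Claremont above Brookfield: 1.
Ballots ranking Brookfield above Claremont: 2.
So 1 of 3 voters prefer Claremont to Brookfield.

1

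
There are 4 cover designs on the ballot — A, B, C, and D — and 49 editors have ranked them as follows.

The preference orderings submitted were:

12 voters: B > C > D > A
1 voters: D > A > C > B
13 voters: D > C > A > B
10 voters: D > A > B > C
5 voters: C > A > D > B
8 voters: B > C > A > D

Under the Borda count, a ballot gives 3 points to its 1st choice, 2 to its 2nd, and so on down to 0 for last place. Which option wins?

Borda scores:
  A: 12·0 + 2 + 13·1 + 10·2 + 5·2 + 8·1 = 53
  B: 12·3 + 0 + 13·0 + 10·1 + 5·0 + 8·3 = 70
  C: 12·2 + 1 + 13·2 + 10·0 + 5·3 + 8·2 = 82
  D: 12·1 + 3 + 13·3 + 10·3 + 5·1 + 8·0 = 89
D has the highest total.

D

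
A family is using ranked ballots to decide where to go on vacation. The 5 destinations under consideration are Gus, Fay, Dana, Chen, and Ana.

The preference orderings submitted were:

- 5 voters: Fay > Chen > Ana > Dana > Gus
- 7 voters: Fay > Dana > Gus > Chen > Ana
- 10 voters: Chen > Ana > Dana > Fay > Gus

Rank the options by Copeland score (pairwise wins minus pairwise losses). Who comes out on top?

Pairwise results:
  Gus vs Fay: Fay wins 22–0.
  Gus vs Dana: Dana wins 22–0.
  Gus vs Chen: Chen wins 15–7.
  Gus vs Ana: Ana wins 15–7.
  Fay vs Dana: Fay wins 12–10.
  Fay vs Chen: Fay wins 12–10.
  Fay vs Ana: Fay wins 12–10.
  Dana vs Chen: Chen wins 15–7.
  Dana vs Ana: Ana wins 15–7.
  Chen vs Ana: Chen wins 22–0.
Copeland scores (wins − losses):
  Gus: 0 − 4 = -4
  Fay: 4 − 0 = 4
  Dana: 1 − 3 = -2
  Chen: 3 − 1 = 2
  Ana: 2 − 2 = 0
Fay has the best Copeland score.

Fay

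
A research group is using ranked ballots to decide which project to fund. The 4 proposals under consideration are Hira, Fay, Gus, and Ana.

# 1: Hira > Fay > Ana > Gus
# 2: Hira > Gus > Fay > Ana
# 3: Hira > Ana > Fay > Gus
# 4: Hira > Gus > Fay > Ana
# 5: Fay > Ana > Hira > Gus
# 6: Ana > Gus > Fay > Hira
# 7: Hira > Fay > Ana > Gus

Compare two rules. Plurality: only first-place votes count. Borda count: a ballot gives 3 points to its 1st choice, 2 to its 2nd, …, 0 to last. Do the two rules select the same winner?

Yes

Plurality first-place counts: Hira 5, Fay 1, Gus 0, Ana 1 → Hira.
Borda totals: Hira 16, Fay 11, Gus 6, Ana 9 → Hira.
The two rules agree on Hira.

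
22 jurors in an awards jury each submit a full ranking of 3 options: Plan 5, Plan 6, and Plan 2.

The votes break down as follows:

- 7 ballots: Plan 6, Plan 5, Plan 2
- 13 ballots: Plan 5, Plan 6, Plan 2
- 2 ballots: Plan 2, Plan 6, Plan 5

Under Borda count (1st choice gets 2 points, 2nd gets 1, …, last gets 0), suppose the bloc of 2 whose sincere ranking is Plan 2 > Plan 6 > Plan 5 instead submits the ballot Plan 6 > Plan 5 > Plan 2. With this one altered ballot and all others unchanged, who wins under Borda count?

Borda totals with the altered ballot: Plan 5 35, Plan 6 31, Plan 2 0.
The winner is unchanged: still Plan 5.

Plan 5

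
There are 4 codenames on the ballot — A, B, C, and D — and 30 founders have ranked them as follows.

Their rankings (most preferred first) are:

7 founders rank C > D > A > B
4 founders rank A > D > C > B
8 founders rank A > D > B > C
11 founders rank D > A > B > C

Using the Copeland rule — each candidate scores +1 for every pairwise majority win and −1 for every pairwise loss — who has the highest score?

D

Pairwise results:
  A vs B: A wins 30–0.
  A vs C: A wins 23–7.
  A vs D: D wins 18–12.
  B vs C: B wins 19–11.
  B vs D: D wins 30–0.
  C vs D: D wins 23–7.
Copeland scores (wins − losses):
  A: 2 − 1 = 1
  B: 1 − 2 = -1
  C: 0 − 3 = -3
  D: 3 − 0 = 3
D has the best Copeland score.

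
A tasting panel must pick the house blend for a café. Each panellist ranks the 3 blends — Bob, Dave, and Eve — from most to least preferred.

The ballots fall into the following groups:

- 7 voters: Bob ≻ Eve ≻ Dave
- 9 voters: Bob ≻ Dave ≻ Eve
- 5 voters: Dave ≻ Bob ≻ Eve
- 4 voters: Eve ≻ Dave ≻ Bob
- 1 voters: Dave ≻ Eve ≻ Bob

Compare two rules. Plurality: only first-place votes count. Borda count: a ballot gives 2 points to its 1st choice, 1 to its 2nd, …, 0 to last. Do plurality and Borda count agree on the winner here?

Plurality first-place counts: Bob 16, Dave 6, Eve 4 → Bob.
Borda totals: Bob 37, Dave 25, Eve 16 → Bob.
The two rules agree on Bob.

Yes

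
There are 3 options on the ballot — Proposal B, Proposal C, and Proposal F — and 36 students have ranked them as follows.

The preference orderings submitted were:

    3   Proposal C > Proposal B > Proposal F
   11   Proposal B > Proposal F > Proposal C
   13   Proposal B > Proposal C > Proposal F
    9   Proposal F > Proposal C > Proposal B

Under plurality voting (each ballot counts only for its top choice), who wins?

Proposal B

First-place vote totals:
  Proposal B: 24
  Proposal C: 3
  Proposal F: 9
Proposal B has the most first-place votes.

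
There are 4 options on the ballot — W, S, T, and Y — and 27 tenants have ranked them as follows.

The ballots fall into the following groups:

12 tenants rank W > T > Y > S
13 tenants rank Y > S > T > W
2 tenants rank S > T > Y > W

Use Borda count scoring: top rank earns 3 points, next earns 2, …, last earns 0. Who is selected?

Borda scores:
  W: 12·3 + 13·0 + 2·0 = 36
  S: 12·0 + 13·2 + 2·3 = 32
  T: 12·2 + 13·1 + 2·2 = 41
  Y: 12·1 + 13·3 + 2·1 = 53
Y has the highest total.

Y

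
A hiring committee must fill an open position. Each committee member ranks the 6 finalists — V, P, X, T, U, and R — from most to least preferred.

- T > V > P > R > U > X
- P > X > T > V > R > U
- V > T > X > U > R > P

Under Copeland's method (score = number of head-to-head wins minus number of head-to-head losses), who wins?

T

Pairwise results:
  V vs P: V wins 2–1.
  V vs X: V wins 2–1.
  V vs T: T wins 2–1.
  V vs U: V wins 3–0.
  V vs R: V wins 3–0.
  P vs X: P wins 2–1.
  P vs T: T wins 2–1.
  P vs U: P wins 2–1.
  P vs R: P wins 2–1.
  X vs T: T wins 2–1.
  X vs U: X wins 2–1.
  X vs R: X wins 2–1.
  T vs U: T wins 3–0.
  T vs R: T wins 3–0.
  U vs R: R wins 2–1.
Copeland scores (wins − losses):
  V: 4 − 1 = 3
  P: 3 − 2 = 1
  X: 2 − 3 = -1
  T: 5 − 0 = 5
  U: 0 − 5 = -5
  R: 1 − 4 = -3
T has the best Copeland score.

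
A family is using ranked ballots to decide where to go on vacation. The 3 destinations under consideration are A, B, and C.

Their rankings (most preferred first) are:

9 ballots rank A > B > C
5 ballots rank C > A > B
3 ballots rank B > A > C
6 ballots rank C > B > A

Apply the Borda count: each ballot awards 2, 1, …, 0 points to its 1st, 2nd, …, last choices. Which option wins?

Borda scores:
  A: 9·2 + 5·1 + 3·1 + 6·0 = 26
  B: 9·1 + 5·0 + 3·2 + 6·1 = 21
  C: 9·0 + 5·2 + 3·0 + 6·2 = 22
A has the highest total.

A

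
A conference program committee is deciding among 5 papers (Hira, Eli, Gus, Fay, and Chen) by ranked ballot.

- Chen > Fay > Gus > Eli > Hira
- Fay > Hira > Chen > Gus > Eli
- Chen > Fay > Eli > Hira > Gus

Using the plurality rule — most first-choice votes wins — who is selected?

First-place vote totals:
  Hira: 0
  Eli: 0
  Gus: 0
  Fay: 1
  Chen: 2
Chen has the most first-place votes.

Chen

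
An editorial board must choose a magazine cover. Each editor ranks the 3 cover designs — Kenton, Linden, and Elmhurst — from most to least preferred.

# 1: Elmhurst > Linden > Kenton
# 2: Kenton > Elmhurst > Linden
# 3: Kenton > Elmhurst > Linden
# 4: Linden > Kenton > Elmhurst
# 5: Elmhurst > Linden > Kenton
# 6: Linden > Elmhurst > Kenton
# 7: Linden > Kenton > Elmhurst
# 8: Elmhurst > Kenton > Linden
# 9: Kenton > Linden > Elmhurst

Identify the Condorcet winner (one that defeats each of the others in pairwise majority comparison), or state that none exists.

None — there is no Condorcet winner

Head-to-head results (9 voters total):
Kenton vs Linden: Linden wins 5–4.
Kenton vs Elmhurst: Kenton wins 5–4.
Linden vs Elmhurst: Elmhurst wins 5–4.
No candidate beats all others: Kenton beats Elmhurst beats Linden beats Kenton, a majority cycle.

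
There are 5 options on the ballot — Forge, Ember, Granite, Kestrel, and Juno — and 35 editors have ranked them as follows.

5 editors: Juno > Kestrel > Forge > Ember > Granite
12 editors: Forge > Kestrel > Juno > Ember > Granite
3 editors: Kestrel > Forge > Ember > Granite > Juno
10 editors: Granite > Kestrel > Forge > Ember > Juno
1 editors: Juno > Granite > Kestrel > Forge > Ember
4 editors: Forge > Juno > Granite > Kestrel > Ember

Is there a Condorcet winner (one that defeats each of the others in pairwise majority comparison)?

Yes

Head-to-head results (35 voters total):
Forge vs Ember: Forge wins 35–0.
Forge vs Granite: Forge wins 24–11.
Forge vs Kestrel: Kestrel wins 19–16.
Forge vs Juno: Forge wins 29–6.
Ember vs Granite: Ember wins 20–15.
Ember vs Kestrel: Kestrel wins 35–0.
Ember vs Juno: Juno wins 22–13.
Granite vs Kestrel: Kestrel wins 20–15.
Granite vs Juno: Juno wins 22–13.
Kestrel vs Juno: Kestrel wins 25–10.
Kestrel beats each rival — Forge (19–16), Ember (35–0), Granite (20–15), Juno (25–10) — so Kestrel is the Condorcet winner.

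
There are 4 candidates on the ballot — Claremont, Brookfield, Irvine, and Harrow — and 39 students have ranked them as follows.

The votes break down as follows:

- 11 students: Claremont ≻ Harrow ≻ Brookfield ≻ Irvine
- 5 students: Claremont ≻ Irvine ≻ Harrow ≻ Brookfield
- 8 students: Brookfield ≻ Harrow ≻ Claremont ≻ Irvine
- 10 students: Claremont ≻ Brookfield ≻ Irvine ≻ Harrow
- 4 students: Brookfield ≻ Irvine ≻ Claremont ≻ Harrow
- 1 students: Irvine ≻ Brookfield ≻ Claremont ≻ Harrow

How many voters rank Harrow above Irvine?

Ballots ranking Harrow above Irvine: 11+8 = 19.
Ballots ranking Irvine above Harrow: 5+10+4+1 = 20.
So 19 of 39 voters prefer Harrow to Irvine.

19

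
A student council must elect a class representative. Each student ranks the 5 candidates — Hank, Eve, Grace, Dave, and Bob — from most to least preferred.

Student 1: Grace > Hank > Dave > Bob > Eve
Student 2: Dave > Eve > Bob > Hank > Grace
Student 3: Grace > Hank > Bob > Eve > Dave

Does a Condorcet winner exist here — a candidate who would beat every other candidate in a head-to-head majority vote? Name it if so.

Grace

Head-to-head results (3 voters total):
Hank vs Eve: Hank wins 2–1.
Hank vs Grace: Grace wins 2–1.
Hank vs Dave: Hank wins 2–1.
Hank vs Bob: Hank wins 2–1.
Eve vs Grace: Grace wins 2–1.
Eve vs Dave: Dave wins 2–1.
Eve vs Bob: Bob wins 2–1.
Grace vs Dave: Grace wins 2–1.
Grace vs Bob: Grace wins 2–1.
Dave vs Bob: Dave wins 2–1.
Grace beats each rival — Hank (2–1), Eve (2–1), Dave (2–1), Bob (2–1) — so Grace is the Condorcet winner.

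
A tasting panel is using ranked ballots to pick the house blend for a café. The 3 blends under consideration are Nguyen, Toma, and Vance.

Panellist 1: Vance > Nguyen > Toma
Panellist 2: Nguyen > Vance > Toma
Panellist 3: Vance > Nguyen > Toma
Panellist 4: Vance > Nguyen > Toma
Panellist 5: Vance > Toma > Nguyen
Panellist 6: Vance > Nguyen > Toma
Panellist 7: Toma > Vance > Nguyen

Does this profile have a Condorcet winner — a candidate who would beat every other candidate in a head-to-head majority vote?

Head-to-head results (7 voters total):
Nguyen vs Toma: Nguyen wins 5–2.
Nguyen vs Vance: Vance wins 6–1.
Toma vs Vance: Vance wins 6–1.
Vance beats each rival — Nguyen (6–1), Toma (6–1) — so Vance is the Condorcet winner.

Yes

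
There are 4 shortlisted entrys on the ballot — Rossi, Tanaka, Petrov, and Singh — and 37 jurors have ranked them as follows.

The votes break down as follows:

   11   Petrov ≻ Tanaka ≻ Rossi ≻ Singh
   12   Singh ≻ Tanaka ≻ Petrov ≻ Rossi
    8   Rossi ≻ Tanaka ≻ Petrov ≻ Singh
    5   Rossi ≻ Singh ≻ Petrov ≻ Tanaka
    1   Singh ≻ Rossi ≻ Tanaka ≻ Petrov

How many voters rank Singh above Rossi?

13

Ballots ranking Singh above Rossi: 12+1 = 13.
Ballots ranking Rossi above Singh: 11+8+5 = 24.
So 13 of 37 voters prefer Singh to Rossi.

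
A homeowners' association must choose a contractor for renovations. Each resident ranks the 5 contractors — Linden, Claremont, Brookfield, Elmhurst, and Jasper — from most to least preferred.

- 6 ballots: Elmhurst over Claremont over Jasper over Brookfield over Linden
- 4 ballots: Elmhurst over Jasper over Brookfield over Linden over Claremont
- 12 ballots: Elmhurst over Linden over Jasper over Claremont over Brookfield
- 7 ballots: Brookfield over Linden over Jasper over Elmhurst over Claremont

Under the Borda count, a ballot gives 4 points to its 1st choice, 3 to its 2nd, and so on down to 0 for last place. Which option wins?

Elmhurst

Borda scores:
  Linden: 6·0 + 4·1 + 12·3 + 7·3 = 61
  Claremont: 6·3 + 4·0 + 12·1 + 7·0 = 30
  Brookfield: 6·1 + 4·2 + 12·0 + 7·4 = 42
  Elmhurst: 6·4 + 4·4 + 12·4 + 7·1 = 95
  Jasper: 6·2 + 4·3 + 12·2 + 7·2 = 62
Elmhurst has the highest total.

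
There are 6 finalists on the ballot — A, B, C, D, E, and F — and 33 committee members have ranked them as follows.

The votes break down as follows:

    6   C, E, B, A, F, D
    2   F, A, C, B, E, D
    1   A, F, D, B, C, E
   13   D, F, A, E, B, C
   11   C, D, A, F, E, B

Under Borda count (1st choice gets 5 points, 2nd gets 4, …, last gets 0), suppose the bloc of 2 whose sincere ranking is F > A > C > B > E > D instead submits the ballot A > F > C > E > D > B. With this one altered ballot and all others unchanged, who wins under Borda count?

D

Borda totals with the altered ballot: A 99, B 33, C 92, D 114, E 65, F 92.
The winner is unchanged: still D.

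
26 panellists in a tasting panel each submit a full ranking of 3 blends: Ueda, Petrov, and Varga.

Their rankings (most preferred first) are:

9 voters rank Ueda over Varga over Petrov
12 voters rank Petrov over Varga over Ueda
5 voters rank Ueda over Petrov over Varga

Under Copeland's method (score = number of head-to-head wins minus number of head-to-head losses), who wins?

Ueda

Pairwise results:
  Ueda vs Petrov: Ueda wins 14–12.
  Ueda vs Varga: Ueda wins 14–12.
  Petrov vs Varga: Petrov wins 17–9.
Copeland scores (wins − losses):
  Ueda: 2 − 0 = 2
  Petrov: 1 − 1 = 0
  Varga: 0 − 2 = -2
Ueda has the best Copeland score.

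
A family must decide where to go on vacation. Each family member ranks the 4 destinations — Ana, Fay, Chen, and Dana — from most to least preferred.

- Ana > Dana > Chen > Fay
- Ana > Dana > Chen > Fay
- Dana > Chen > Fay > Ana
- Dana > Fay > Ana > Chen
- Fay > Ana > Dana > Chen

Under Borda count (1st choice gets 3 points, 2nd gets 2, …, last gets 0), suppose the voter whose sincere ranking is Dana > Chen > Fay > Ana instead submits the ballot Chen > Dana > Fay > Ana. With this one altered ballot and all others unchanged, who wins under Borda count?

Borda totals with the altered ballot: Ana 9, Fay 6, Chen 5, Dana 10.
The winner is unchanged: still Dana.

Dana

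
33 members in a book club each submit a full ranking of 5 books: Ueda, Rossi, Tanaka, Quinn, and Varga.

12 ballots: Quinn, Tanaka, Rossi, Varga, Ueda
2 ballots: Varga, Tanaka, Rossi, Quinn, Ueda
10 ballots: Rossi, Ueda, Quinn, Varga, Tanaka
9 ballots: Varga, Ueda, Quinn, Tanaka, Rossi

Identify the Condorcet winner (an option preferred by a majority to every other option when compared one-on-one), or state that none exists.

No Condorcet winner

Head-to-head results (33 voters total):
Ueda vs Rossi: Rossi wins 24–9.
Ueda vs Tanaka: Ueda wins 19–14.
Ueda vs Quinn: Ueda wins 19–14.
Ueda vs Varga: Varga wins 23–10.
Rossi vs Tanaka: Tanaka wins 23–10.
Rossi vs Quinn: Quinn wins 21–12.
Rossi vs Varga: Rossi wins 22–11.
Tanaka vs Quinn: Quinn wins 31–2.
Tanaka vs Varga: Varga wins 21–12.
Quinn vs Varga: Quinn wins 22–11.
No candidate beats all others: Ueda beats Tanaka beats Rossi beats Ueda, a majority cycle.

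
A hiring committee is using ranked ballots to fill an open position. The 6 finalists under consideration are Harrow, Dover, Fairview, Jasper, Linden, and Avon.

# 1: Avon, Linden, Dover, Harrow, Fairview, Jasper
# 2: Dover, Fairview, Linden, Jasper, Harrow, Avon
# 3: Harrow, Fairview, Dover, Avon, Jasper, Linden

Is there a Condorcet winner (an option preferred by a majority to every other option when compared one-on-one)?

Head-to-head results (3 voters total):
Harrow vs Dover: Dover wins 2–1.
Harrow vs Fairview: Harrow wins 2–1.
Harrow vs Jasper: Harrow wins 2–1.
Harrow vs Linden: Linden wins 2–1.
Harrow vs Avon: Harrow wins 2–1.
Dover vs Fairview: Dover wins 2–1.
Dover vs Jasper: Dover wins 3–0.
Dover vs Linden: Dover wins 2–1.
Dover vs Avon: Dover wins 2–1.
Fairview vs Jasper: Fairview wins 3–0.
Fairview vs Linden: Fairview wins 2–1.
Fairview vs Avon: Fairview wins 2–1.
Jasper vs Linden: Linden wins 2–1.
Jasper vs Avon: Avon wins 2–1.
Linden vs Avon: Avon wins 2–1.
Dover beats each rival — Harrow (2–1), Fairview (2–1), Jasper (3–0), Linden (2–1), Avon (2–1) — so Dover is the Condorcet winner.

Yes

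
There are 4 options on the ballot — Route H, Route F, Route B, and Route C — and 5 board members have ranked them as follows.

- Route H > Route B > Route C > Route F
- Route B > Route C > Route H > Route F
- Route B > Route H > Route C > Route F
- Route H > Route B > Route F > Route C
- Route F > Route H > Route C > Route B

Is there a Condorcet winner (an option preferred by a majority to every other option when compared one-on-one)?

Head-to-head results (5 voters total):
Route H vs Route F: Route H wins 4–1.
Route H vs Route B: Route H wins 3–2.
Route H vs Route C: Route H wins 4–1.
Route F vs Route B: Route B wins 4–1.
Route F vs Route C: Route C wins 3–2.
Route B vs Route C: Route B wins 4–1.
Route H beats each rival — Route F (4–1), Route B (3–2), Route C (4–1) — so Route H is the Condorcet winner.

Yes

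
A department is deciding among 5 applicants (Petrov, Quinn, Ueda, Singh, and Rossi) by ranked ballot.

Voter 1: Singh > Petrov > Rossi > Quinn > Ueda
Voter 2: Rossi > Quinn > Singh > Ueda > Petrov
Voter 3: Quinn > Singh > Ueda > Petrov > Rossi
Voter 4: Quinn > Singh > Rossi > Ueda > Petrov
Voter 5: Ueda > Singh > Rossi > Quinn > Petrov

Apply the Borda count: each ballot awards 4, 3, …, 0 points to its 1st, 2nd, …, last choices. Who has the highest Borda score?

Singh

Borda scores:
  Petrov: 3 + 0 + 1 + 0 + 0 = 4
  Quinn: 1 + 3 + 4 + 4 + 1 = 13
  Ueda: 0 + 1 + 2 + 1 + 4 = 8
  Singh: 4 + 2 + 3 + 3 + 3 = 15
  Rossi: 2 + 4 + 0 + 2 + 2 = 10
Singh has the highest total.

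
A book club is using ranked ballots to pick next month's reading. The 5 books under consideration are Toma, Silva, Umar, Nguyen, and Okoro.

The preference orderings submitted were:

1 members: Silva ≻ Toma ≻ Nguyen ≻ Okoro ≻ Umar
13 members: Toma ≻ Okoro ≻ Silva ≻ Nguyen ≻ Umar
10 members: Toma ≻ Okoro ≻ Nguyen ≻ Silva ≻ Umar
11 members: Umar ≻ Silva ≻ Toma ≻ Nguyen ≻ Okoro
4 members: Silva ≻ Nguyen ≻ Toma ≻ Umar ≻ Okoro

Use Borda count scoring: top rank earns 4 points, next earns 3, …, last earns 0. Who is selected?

Borda scores:
  Toma: 3 + 13·4 + 10·4 + 11·2 + 4·2 = 125
  Silva: 4 + 13·2 + 10·1 + 11·3 + 4·4 = 89
  Umar: 0 + 13·0 + 10·0 + 11·4 + 4·1 = 48
  Nguyen: 2 + 13·1 + 10·2 + 11·1 + 4·3 = 58
  Okoro: 1 + 13·3 + 10·3 + 11·0 + 4·0 = 70
Toma has the highest total.

Toma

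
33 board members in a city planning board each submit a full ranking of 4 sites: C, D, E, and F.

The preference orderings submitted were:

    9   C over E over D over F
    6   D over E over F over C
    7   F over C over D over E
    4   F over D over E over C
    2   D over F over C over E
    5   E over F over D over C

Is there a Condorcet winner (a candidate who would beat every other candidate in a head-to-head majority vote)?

Yes

Head-to-head results (33 voters total):
C vs D: D wins 17–16.
C vs E: C wins 18–15.
C vs F: F wins 24–9.
D vs E: D wins 19–14.
D vs F: D wins 17–16.
E vs F: E wins 20–13.
D beats each rival — C (17–16), E (19–14), F (17–16) — so D is the Condorcet winner.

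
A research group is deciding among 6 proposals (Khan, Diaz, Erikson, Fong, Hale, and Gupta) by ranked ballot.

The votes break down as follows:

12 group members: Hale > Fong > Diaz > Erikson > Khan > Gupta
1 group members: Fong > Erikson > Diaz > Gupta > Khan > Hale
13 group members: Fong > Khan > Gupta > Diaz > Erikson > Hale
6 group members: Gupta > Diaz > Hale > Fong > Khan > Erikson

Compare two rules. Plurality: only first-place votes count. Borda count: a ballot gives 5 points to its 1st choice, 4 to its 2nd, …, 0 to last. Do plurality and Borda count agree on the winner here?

Plurality first-place counts: Khan 0, Diaz 0, Erikson 0, Fong 14, Hale 12, Gupta 6 → Fong.
Borda totals: Khan 71, Diaz 89, Erikson 41, Fong 130, Hale 78, Gupta 71 → Fong.
The two rules agree on Fong.

Yes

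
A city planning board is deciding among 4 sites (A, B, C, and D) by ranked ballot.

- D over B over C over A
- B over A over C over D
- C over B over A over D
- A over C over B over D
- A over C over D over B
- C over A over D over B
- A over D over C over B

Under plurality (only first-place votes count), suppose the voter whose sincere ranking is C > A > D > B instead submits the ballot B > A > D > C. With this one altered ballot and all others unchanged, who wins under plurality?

A

First-place totals with the altered ballot: A 3, B 2, C 1, D 1.
The winner is unchanged: still A.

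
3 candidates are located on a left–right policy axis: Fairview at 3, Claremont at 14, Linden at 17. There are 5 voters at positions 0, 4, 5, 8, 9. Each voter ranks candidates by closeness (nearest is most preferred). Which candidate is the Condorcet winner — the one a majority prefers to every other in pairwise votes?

Fairview

With single-peaked preferences on a line, the Condorcet winner is the candidate closest to the median voter.
The median voter (position 5) is closest to Fairview at 3.
Check: Fairview vs Linden — voters closer to Fairview: 5 of 5.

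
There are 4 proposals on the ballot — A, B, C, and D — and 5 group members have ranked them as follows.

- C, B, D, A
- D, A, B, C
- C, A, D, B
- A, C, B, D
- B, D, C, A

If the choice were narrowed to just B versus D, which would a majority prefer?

Ballots ranking B above D: 3.
Ballots ranking D above B: 2.
B wins the head-to-head, 3–2.

B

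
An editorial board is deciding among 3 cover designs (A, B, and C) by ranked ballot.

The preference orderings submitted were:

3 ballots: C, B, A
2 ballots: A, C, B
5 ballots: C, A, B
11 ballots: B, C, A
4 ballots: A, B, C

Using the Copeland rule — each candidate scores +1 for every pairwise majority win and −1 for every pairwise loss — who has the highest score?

B

Pairwise results:
  A vs B: B wins 14–11.
  A vs C: C wins 19–6.
  B vs C: B wins 15–10.
Copeland scores (wins − losses):
  A: 0 − 2 = -2
  B: 2 − 0 = 2
  C: 1 − 1 = 0
B has the best Copeland score.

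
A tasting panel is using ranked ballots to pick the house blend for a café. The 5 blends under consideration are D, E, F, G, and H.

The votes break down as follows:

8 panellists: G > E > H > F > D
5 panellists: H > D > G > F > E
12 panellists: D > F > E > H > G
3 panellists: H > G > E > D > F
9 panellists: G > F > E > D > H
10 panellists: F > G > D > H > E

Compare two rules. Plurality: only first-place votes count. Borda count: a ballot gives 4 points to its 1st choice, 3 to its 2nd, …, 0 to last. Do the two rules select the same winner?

Yes

Plurality first-place counts: D 12, E 0, F 10, G 17, H 8 → G.
Borda totals: D 95, E 72, F 116, G 117, H 70 → G.
The two rules agree on G.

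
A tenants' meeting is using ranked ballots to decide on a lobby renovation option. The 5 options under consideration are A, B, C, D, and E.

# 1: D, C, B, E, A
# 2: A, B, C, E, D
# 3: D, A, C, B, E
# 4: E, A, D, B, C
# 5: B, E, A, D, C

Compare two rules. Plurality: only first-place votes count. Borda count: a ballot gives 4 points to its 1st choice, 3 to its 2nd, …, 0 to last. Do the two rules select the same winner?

No

Plurality first-place counts: A 1, B 1, C 0, D 2, E 1 → D.
Borda totals: A 12, B 11, C 7, D 11, E 9 → A.
The two rules disagree: plurality picks D, Borda picks A.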